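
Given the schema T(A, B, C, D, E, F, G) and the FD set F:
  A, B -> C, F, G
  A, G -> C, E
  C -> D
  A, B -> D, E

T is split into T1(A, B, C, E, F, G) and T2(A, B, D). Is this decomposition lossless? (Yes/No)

The shared attributes are {A, B} and {A, B}⁺ = {A, B, C, D, E, F, G}.
Since T1 ⊆ {A, B, C, D, E, F, G}, the intersection is a superkey of T1; the decomposition is lossless.

Yes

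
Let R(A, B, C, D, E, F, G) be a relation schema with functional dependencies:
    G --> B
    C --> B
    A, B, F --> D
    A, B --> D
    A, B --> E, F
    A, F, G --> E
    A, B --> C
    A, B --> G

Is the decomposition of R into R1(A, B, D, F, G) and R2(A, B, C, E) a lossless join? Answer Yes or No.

Yes

R1 ∩ R2 = {A, B}; its closure under F is {A, B, C, D, E, F, G}.
R1 is contained in that closure, so R1 ∩ R2 --> R1 holds and the join is lossless.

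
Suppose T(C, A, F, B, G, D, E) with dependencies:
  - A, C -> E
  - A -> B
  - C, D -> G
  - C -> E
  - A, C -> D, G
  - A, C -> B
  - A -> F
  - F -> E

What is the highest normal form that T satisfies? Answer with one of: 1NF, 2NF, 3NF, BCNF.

Candidate key: {A, C}. Prime attributes: {A, C}.
A -> B breaks BCNF: {A}⁺ = {A, B, E, F}, so {A} is not a superkey.
A -> B has non-prime {B} on the right and a non-superkey on the left, so 3NF fails.
{A} is a proper subset of the key {A, C}, and {A}⁺ contains the non-prime attributes {B, E, F} — a partial dependency, so 2NF is violated.

1NF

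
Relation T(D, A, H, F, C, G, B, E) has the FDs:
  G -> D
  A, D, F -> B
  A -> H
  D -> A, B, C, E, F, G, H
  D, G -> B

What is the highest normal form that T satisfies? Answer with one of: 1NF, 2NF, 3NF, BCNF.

Candidate keys: {D}, {G}. Prime attributes: {D, G}.
A -> H: {A}⁺ = {A, H}, which is not all of the attributes, so the left side is not a superkey — BCNF is violated.
Because {H} is non-prime and the left side of A -> H is not a superkey, the relation is not in 3NF.
All keys have size 1, which rules out partial dependencies — 2NF is satisfied.

2NF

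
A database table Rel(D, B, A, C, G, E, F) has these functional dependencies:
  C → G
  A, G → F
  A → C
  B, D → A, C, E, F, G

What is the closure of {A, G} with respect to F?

Start with {A, G}.
A, G → F applies; add {F} → now {A, F, G}.
A → C applies; add {C} → now {A, C, F, G}.
No further FD applies.

{A, C, F, G}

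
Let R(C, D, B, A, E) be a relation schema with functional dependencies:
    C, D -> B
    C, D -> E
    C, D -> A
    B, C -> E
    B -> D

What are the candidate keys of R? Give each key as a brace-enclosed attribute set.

No FD produces {C}, so it must be in every candidate key.
{B, C}⁺ = {A, B, C, D, E}, which is every attribute, so {B, C} is a candidate key.
{C, D}⁺ = {A, B, C, D, E}, which is every attribute, so {C, D} is a candidate key.
Any other superkey properly contains one of these, so there are no further candidate keys.

{B, C}, {C, D}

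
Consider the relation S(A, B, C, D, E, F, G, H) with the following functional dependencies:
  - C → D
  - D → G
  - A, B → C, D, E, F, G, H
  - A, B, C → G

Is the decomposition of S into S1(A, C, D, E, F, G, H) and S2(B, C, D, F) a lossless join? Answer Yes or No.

No

The shared attributes are {C, D, F} and {C, D, F}⁺ = {C, D, F, G}.
The closure covers neither S1 nor S2 entirely; the join is not lossless.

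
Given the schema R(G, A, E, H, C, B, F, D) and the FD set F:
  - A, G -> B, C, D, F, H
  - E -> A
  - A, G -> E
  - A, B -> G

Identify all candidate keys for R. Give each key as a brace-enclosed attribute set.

{A, B}, {A, G}, {B, E}, {E, G}

{A, B}⁺ = {A, B, C, D, E, F, G, H}, which is every attribute, so {A, B} is a candidate key.
{A, G}⁺ = {A, B, C, D, E, F, G, H}, which is every attribute, so {A, G} is a candidate key.
{B, E}⁺ = {A, B, C, D, E, F, G, H}, which is every attribute, so {B, E} is a candidate key.
{E, G}⁺ = {A, B, C, D, E, F, G, H}, which is every attribute, so {E, G} is a candidate key.
Any other superkey properly contains one of these, so there are no further candidate keys.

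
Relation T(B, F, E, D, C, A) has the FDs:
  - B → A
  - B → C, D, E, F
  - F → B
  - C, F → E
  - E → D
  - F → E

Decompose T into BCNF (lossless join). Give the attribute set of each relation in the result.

{A, B, C, E, F}; {D, E}

Candidate keys of the original relation: {B}, {F}.
{A, B, C, D, E, F}: {E} determines {D, E} here but is not a superkey — split on E → D, giving {D, E} and {A, B, C, E, F}.
{D, E} is in BCNF.
{A, B, C, E, F} is in BCNF.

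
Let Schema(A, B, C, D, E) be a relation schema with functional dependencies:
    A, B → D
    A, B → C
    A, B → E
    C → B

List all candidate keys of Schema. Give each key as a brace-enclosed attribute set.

Attributes never on any right-hand side: {A} — every candidate key must contain it.
{A, B}⁺ = {A, B, C, D, E} — all of the relation — so {A, B} is a candidate key.
{A, C}⁺ = {A, B, C, D, E} — all of the relation — so {A, C} is a candidate key.
These are minimal and exhaustive — every other superkey contains one of them.

{A, B}, {A, C}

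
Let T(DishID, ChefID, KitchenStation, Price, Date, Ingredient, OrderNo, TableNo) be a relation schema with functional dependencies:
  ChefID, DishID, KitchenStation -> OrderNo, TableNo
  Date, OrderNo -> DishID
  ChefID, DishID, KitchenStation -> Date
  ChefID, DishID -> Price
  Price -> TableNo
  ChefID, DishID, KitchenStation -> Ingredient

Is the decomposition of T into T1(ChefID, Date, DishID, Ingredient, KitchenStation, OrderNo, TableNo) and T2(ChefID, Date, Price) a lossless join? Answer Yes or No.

No

T1 ∩ T2 = {ChefID, Date}; its closure under F is {ChefID, Date}.
Neither T1 nor T2 is contained in that closure, so the decomposition is lossy.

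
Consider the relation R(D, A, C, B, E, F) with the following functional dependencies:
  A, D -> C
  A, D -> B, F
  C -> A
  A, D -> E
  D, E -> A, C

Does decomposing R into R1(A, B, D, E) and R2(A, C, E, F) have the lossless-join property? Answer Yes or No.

The shared attributes are {A, E} and {A, E}⁺ = {A, E}.
The closure covers neither R1 nor R2 entirely; the join is not lossless.

No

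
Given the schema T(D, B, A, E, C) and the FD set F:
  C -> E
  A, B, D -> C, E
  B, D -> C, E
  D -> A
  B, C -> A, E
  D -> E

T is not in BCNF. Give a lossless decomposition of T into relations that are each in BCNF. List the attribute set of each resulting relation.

{A, D}; {B, C, D}; {C, E}

Candidate key of the original relation: {B, D}.
{A, B, C, D, E}: {C} determines {C, E} here but is not a superkey — split on C -> E, giving {C, E} and {A, B, C, D}.
{C, E}: every determinant is a superkey — BCNF.
{A, B, C, D}: {D} determines {A, D} here but is not a superkey — split on D -> A, giving {A, D} and {B, C, D}.
{A, D}: every determinant is a superkey — BCNF.
{B, C, D}: every determinant is a superkey — BCNF.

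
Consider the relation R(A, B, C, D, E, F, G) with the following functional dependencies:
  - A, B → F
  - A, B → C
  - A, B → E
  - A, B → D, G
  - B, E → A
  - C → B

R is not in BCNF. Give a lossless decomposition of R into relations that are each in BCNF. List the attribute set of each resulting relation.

Candidate keys of the original relation: {A, B}, {A, C}, {B, E}, {C, E}.
Within {A, B, C, D, E, F, G}: {C}⁺ ∩ {A, B, C, D, E, F, G} = {B, C}, not the whole set, so C → B violates BCNF; decompose into {B, C} and {A, C, D, E, F, G}.
{B, C} is in BCNF.
{A, C, D, E, F, G} is in BCNF.

{A, C, D, E, F, G}; {B, C}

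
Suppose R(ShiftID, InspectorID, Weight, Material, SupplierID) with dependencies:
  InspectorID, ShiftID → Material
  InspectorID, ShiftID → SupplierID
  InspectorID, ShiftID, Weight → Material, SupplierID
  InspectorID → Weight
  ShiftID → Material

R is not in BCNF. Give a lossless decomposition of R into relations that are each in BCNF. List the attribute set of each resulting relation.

{InspectorID, ShiftID, SupplierID}; {InspectorID, Weight}; {Material, ShiftID}

Candidate key of the original relation: {InspectorID, ShiftID}.
Within {InspectorID, Material, ShiftID, SupplierID, Weight}: {InspectorID}⁺ ∩ {InspectorID, Material, ShiftID, SupplierID, Weight} = {InspectorID, Weight}, not the whole set, so InspectorID → Weight violates BCNF; decompose into {InspectorID, Weight} and {InspectorID, Material, ShiftID, SupplierID}.
{InspectorID, Weight} has no BCNF violation.
Within {InspectorID, Material, ShiftID, SupplierID}: {ShiftID}⁺ ∩ {InspectorID, Material, ShiftID, SupplierID} = {Material, ShiftID}, not the whole set, so ShiftID → Material violates BCNF; decompose into {Material, ShiftID} and {InspectorID, ShiftID, SupplierID}.
{Material, ShiftID} has no BCNF violation.
{InspectorID, ShiftID, SupplierID} has no BCNF violation.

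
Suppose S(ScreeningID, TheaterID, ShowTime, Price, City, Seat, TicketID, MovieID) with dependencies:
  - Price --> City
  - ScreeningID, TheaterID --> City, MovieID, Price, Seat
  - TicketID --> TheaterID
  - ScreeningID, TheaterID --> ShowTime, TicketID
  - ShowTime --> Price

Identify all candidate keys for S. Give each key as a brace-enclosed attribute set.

{ScreeningID, TheaterID}, {ScreeningID, TicketID}

{ScreeningID} never appears on the right of any FD, so every key must include it.
{ScreeningID, TheaterID} is a candidate key since {ScreeningID, TheaterID}⁺ = {City, MovieID, Price, ScreeningID, Seat, ShowTime, TheaterID, TicketID} covers every attribute.
{ScreeningID, TicketID} is a candidate key since {ScreeningID, TicketID}⁺ = {City, MovieID, Price, ScreeningID, Seat, ShowTime, TheaterID, TicketID} covers every attribute.
Any other superkey properly contains one of these, so there are no further candidate keys.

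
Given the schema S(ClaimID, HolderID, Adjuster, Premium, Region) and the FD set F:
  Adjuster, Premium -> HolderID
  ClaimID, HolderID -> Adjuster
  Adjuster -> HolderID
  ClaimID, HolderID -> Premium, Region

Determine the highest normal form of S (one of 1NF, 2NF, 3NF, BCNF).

Candidate keys: {Adjuster, ClaimID}, {ClaimID, HolderID}. Prime attributes: {Adjuster, ClaimID, HolderID}.
Adjuster, Premium -> HolderID: {Adjuster, Premium}⁺ = {Adjuster, HolderID, Premium}, which is not all of the attributes, so the left side is not a superkey — BCNF is violated.
Since {HolderID} ⊆ prime attributes and every other non-superkey FD also has a prime right side, the schema is in 3NF.

3NF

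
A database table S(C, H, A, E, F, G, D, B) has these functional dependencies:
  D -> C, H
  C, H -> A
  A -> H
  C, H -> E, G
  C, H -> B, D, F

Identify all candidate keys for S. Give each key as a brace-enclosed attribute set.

{A, C}, {C, H}, {D}

{D}⁺ = {A, B, C, D, E, F, G, H} — all of the relation — so {D} is a candidate key.
{A, C}⁺ = {A, B, C, D, E, F, G, H} — all of the relation — so {A, C} is a candidate key.
{C, H}⁺ = {A, B, C, D, E, F, G, H} — all of the relation — so {C, H} is a candidate key.
These are minimal and exhaustive — every other superkey contains one of them.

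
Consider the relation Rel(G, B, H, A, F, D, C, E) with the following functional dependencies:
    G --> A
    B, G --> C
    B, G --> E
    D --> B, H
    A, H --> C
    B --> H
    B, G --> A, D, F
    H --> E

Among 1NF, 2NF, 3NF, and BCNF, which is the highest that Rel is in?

Candidate keys: {B, G}, {D, G}. Prime attributes: {B, D, G}.
For G --> A we have {G}⁺ = {A, G}; {G} is not a superkey, so BCNF fails.
G --> A has non-prime {A} on the right and a non-superkey on the left, so 3NF fails.
{B} is a proper subset of the key {B, G}, and {B}⁺ contains the non-prime attributes {E, H} — a partial dependency, so 2NF is violated.

1NF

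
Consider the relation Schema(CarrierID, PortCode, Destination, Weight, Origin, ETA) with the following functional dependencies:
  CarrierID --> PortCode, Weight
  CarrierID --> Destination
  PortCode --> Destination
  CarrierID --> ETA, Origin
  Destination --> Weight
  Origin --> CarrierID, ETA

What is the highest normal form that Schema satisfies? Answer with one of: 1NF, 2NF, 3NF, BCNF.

2NF

Candidate keys: {CarrierID}, {Origin}. Prime attributes: {CarrierID, Origin}.
For PortCode --> Destination we have {PortCode}⁺ = {Destination, PortCode, Weight}; {PortCode} is not a superkey, so BCNF fails.
Because {Destination} is non-prime and the left side of PortCode --> Destination is not a superkey, the relation is not in 3NF.
All keys have size 1, which rules out partial dependencies — 2NF is satisfied.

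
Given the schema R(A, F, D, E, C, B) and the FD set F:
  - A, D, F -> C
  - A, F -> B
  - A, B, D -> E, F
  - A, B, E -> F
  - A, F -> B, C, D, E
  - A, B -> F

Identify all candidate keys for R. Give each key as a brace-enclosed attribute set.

{A, B}, {A, F}

No FD produces {A}, so it must be in every candidate key.
Closure of {A, B} is {A, B, C, D, E, F}, the whole schema; {A, B} is a candidate key.
Closure of {A, F} is {A, B, C, D, E, F}, the whole schema; {A, F} is a candidate key.
No proper subset of any of these is a key, and no other minimal superkey exists.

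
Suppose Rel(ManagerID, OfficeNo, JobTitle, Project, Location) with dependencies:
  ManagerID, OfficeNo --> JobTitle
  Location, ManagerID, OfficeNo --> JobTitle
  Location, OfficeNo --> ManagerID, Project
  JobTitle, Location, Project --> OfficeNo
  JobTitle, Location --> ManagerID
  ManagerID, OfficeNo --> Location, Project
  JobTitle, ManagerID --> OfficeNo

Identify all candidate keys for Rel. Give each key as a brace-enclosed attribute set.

{JobTitle, Location}, {JobTitle, ManagerID}, {Location, OfficeNo}, {ManagerID, OfficeNo}

{JobTitle, Location}⁺ = {JobTitle, Location, ManagerID, OfficeNo, Project}, which is every attribute, so {JobTitle, Location} is a candidate key.
{JobTitle, ManagerID}⁺ = {JobTitle, Location, ManagerID, OfficeNo, Project}, which is every attribute, so {JobTitle, ManagerID} is a candidate key.
{Location, OfficeNo}⁺ = {JobTitle, Location, ManagerID, OfficeNo, Project}, which is every attribute, so {Location, OfficeNo} is a candidate key.
{ManagerID, OfficeNo}⁺ = {JobTitle, Location, ManagerID, OfficeNo, Project}, which is every attribute, so {ManagerID, OfficeNo} is a candidate key.
Any other superkey properly contains one of these, so there are no further candidate keys.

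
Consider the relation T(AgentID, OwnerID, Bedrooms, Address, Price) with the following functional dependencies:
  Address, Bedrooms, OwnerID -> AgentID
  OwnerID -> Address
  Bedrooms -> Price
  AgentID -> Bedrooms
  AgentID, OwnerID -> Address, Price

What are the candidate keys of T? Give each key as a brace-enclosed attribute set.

{AgentID, OwnerID}, {Bedrooms, OwnerID}

Attributes never on any right-hand side: {OwnerID} — every candidate key must contain it.
{AgentID, OwnerID} is a candidate key since {AgentID, OwnerID}⁺ = {Address, AgentID, Bedrooms, OwnerID, Price} covers every attribute.
{Bedrooms, OwnerID} is a candidate key since {Bedrooms, OwnerID}⁺ = {Address, AgentID, Bedrooms, OwnerID, Price} covers every attribute.
Any other superkey properly contains one of these, so there are no further candidate keys.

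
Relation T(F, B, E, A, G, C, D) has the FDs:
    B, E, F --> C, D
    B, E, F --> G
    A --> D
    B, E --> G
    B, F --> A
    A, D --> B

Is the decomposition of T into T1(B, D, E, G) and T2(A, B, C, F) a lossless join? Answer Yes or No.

Common attributes: {B}; their closure is {B}.
The closure covers neither T1 nor T2 entirely; the join is not lossless.

No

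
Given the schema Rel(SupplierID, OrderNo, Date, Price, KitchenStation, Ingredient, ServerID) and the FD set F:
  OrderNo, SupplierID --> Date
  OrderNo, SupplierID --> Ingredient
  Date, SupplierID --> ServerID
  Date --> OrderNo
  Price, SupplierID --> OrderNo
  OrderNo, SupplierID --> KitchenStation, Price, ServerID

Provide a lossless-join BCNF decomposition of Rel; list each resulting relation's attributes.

{Date, Ingredient, KitchenStation, Price, ServerID, SupplierID}; {Date, OrderNo}

Candidate keys of the original relation: {Date, SupplierID}, {OrderNo, SupplierID}, {Price, SupplierID}.
{Date, Ingredient, KitchenStation, OrderNo, Price, ServerID, SupplierID}: {Date} determines {Date, OrderNo} here but is not a superkey — split on Date --> OrderNo, giving {Date, OrderNo} and {Date, Ingredient, KitchenStation, Price, ServerID, SupplierID}.
{Date, OrderNo} is in BCNF.
{Date, Ingredient, KitchenStation, Price, ServerID, SupplierID} is in BCNF.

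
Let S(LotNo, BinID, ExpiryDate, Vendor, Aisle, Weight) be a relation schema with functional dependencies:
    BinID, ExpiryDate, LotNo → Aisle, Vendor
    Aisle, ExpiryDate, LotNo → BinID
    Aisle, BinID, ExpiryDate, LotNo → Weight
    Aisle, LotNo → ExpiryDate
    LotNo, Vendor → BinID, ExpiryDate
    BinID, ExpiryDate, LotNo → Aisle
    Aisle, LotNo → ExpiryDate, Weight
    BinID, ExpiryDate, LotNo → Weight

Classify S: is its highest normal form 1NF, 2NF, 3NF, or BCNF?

BCNF

Candidate keys: {Aisle, LotNo}, {BinID, ExpiryDate, LotNo}, {LotNo, Vendor}. Prime attributes: {Aisle, BinID, ExpiryDate, LotNo, Vendor}.
Every FD has a superkey on the left, so the relation is in BCNF.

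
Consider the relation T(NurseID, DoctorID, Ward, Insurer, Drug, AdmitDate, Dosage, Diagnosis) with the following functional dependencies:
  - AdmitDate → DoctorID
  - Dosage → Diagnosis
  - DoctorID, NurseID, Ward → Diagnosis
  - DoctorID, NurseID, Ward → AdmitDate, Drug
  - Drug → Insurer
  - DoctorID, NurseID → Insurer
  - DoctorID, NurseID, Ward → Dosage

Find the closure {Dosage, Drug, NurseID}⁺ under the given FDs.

{Diagnosis, Dosage, Drug, Insurer, NurseID}

Start with {Dosage, Drug, NurseID}.
Dosage → Diagnosis applies; add {Diagnosis} → now {Diagnosis, Dosage, Drug, NurseID}.
Drug → Insurer applies; add {Insurer} → now {Diagnosis, Dosage, Drug, Insurer, NurseID}.
No further FD applies.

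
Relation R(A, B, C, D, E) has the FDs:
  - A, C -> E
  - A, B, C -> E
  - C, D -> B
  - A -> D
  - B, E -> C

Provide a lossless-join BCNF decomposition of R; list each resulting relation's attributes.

Candidate keys of the original relation: {A, B, E}, {A, C}.
{A, B, C, D, E}: {C, D} determines {B, C, D} here but is not a superkey — split on C, D -> B, giving {B, C, D} and {A, C, D, E}.
{B, C, D} has no BCNF violation.
{A, C, D, E}: {A} determines {A, D} here but is not a superkey — split on A -> D, giving {A, D} and {A, C, E}.
{A, D} has no BCNF violation.
{A, C, E} has no BCNF violation.

{A, C, E}; {A, D}; {B, C, D}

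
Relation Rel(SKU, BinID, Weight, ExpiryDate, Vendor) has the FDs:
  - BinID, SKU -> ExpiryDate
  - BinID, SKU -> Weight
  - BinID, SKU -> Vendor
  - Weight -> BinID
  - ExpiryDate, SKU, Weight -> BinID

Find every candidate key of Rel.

Attributes never on any right-hand side: {SKU} — every candidate key must contain it.
{BinID, SKU} is a candidate key since {BinID, SKU}⁺ = {BinID, ExpiryDate, SKU, Vendor, Weight} covers every attribute.
{SKU, Weight} is a candidate key since {SKU, Weight}⁺ = {BinID, ExpiryDate, SKU, Vendor, Weight} covers every attribute.
These are minimal and exhaustive — every other superkey contains one of them.

{BinID, SKU}, {SKU, Weight}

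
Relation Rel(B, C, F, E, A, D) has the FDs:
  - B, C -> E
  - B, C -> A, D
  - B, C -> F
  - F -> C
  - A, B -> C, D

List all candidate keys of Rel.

No FD produces {B}, so it must be in every candidate key.
{A, B}⁺ = {A, B, C, D, E, F} — all of the relation — so {A, B} is a candidate key.
{B, C}⁺ = {A, B, C, D, E, F} — all of the relation — so {B, C} is a candidate key.
{B, F}⁺ = {A, B, C, D, E, F} — all of the relation — so {B, F} is a candidate key.
No proper subset of any of these is a key, and no other minimal superkey exists.

{A, B}, {B, C}, {B, F}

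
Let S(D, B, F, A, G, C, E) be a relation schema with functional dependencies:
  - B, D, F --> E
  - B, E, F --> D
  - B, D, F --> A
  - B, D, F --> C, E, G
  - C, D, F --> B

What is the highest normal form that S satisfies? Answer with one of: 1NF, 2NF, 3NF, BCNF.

Candidate keys: {B, D, F}, {B, E, F}, {C, D, F}. Prime attributes: {B, C, D, E, F}.
The left-hand side of every FD is a superkey, so BCNF is satisfied.

BCNF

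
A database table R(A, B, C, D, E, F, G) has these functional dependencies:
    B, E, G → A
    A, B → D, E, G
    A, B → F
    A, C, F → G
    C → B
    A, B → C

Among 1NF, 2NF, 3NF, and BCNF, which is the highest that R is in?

Candidate keys: {A, B}, {A, C}, {B, E, G}, {C, E, G}. Prime attributes: {A, B, C, E, G}.
C → B: {C}⁺ = {B, C}, which is not all of the attributes, so the left side is not a superkey — BCNF is violated.
Its right-hand attributes {B} are all prime, as are those of every other non-superkey FD — the relation is in 3NF.

3NF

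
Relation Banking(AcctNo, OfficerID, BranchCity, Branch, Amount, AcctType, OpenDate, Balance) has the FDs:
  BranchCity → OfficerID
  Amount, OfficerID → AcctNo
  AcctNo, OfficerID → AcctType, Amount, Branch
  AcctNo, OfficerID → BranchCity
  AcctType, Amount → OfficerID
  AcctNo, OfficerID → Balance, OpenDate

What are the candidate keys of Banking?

{AcctNo, BranchCity}, {AcctNo, OfficerID}, {AcctType, Amount}, {Amount, BranchCity}, {Amount, OfficerID}

{AcctNo, BranchCity}⁺ = {AcctNo, AcctType, Amount, Balance, Branch, BranchCity, OfficerID, OpenDate} — all of the relation — so {AcctNo, BranchCity} is a candidate key.
{AcctNo, OfficerID}⁺ = {AcctNo, AcctType, Amount, Balance, Branch, BranchCity, OfficerID, OpenDate} — all of the relation — so {AcctNo, OfficerID} is a candidate key.
{AcctType, Amount}⁺ = {AcctNo, AcctType, Amount, Balance, Branch, BranchCity, OfficerID, OpenDate} — all of the relation — so {AcctType, Amount} is a candidate key.
{Amount, BranchCity}⁺ = {AcctNo, AcctType, Amount, Balance, Branch, BranchCity, OfficerID, OpenDate} — all of the relation — so {Amount, BranchCity} is a candidate key.
{Amount, OfficerID}⁺ = {AcctNo, AcctType, Amount, Balance, Branch, BranchCity, OfficerID, OpenDate} — all of the relation — so {Amount, OfficerID} is a candidate key.
No proper subset of any of these is a key, and no other minimal superkey exists.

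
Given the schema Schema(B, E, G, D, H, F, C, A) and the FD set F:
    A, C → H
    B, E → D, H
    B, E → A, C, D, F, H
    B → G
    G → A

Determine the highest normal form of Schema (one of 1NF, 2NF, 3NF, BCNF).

1NF

Candidate key: {B, E}. Prime attributes: {B, E}.
A, C → H breaks BCNF: {A, C}⁺ = {A, C, H}, so {A, C} is not a superkey.
Because {H} is non-prime and the left side of A, C → H is not a superkey, the relation is not in 3NF.
{B} is a proper subset of the key {B, E}, and {B}⁺ contains the non-prime attributes {A, G} — a partial dependency, so 2NF is violated.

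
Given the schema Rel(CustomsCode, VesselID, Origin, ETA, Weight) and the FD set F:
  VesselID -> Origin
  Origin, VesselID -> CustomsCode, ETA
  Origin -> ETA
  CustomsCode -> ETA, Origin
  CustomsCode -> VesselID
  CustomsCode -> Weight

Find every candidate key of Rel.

{CustomsCode} is a candidate key since {CustomsCode}⁺ = {CustomsCode, ETA, Origin, VesselID, Weight} covers every attribute.
{VesselID} is a candidate key since {VesselID}⁺ = {CustomsCode, ETA, Origin, VesselID, Weight} covers every attribute.
No proper subset of any of these is a key, and no other minimal superkey exists.

{CustomsCode}, {VesselID}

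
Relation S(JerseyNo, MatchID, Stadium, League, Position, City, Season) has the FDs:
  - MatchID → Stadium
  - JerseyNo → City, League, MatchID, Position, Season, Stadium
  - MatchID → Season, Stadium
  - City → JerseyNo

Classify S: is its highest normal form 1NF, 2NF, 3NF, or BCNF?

Candidate keys: {City}, {JerseyNo}. Prime attributes: {City, JerseyNo}.
For MatchID → Stadium we have {MatchID}⁺ = {MatchID, Season, Stadium}; {MatchID} is not a superkey, so BCNF fails.
Because {Stadium} is non-prime and the left side of MatchID → Stadium is not a superkey, the relation is not in 3NF.
All keys have size 1, which rules out partial dependencies — 2NF is satisfied.

2NF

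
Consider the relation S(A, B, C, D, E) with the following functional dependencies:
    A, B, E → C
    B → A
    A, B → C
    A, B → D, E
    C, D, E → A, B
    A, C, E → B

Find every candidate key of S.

{A, C, E}, {B}, {C, D, E}

{B}⁺ = {A, B, C, D, E}, which is every attribute, so {B} is a candidate key.
{A, C, E}⁺ = {A, B, C, D, E}, which is every attribute, so {A, C, E} is a candidate key.
{C, D, E}⁺ = {A, B, C, D, E}, which is every attribute, so {C, D, E} is a candidate key.
These are minimal and exhaustive — every other superkey contains one of them.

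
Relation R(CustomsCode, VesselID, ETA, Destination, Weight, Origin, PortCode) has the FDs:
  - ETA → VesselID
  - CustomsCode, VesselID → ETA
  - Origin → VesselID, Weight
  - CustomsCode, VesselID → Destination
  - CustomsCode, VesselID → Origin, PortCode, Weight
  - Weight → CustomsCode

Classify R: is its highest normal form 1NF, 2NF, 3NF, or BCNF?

Candidate keys: {CustomsCode, ETA}, {CustomsCode, VesselID}, {ETA, Weight}, {Origin}, {VesselID, Weight}. Prime attributes: {CustomsCode, ETA, Origin, VesselID, Weight}.
For ETA → VesselID we have {ETA}⁺ = {ETA, VesselID}; {ETA} is not a superkey, so BCNF fails.
Since {VesselID} ⊆ prime attributes and every other non-superkey FD also has a prime right side, the schema is in 3NF.

3NF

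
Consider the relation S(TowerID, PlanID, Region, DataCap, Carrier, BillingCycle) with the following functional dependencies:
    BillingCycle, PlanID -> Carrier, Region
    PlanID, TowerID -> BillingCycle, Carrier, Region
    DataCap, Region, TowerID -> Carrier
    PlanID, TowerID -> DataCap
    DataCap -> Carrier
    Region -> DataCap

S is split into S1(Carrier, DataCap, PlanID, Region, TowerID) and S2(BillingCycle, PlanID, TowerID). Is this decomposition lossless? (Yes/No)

Yes

The shared attributes are {PlanID, TowerID} and {PlanID, TowerID}⁺ = {BillingCycle, Carrier, DataCap, PlanID, Region, TowerID}.
Since S1 ⊆ {BillingCycle, Carrier, DataCap, PlanID, Region, TowerID}, the intersection is a superkey of S1; the decomposition is lossless.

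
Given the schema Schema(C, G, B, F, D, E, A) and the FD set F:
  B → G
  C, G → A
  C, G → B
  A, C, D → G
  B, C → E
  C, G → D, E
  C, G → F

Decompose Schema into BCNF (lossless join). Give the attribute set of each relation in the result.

Candidate keys of the original relation: {A, C, D}, {B, C}, {C, G}.
{A, B, C, D, E, F, G}: {B} determines {B, G} here but is not a superkey — split on B → G, giving {B, G} and {A, B, C, D, E, F}.
{B, G} is in BCNF.
{A, B, C, D, E, F} is in BCNF.

{A, B, C, D, E, F}; {B, G}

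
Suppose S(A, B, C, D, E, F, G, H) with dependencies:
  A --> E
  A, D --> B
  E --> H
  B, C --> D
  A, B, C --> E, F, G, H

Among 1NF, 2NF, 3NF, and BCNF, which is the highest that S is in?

Candidate keys: {A, B, C}, {A, C, D}. Prime attributes: {A, B, C, D}.
For A --> E we have {A}⁺ = {A, E, H}; {A} is not a superkey, so BCNF fails.
A --> E determines the non-prime attribute {E} from a non-superkey — 3NF is violated.
{A} is a proper subset of the key {A, B, C}, and {A}⁺ contains the non-prime attributes {E, H} — a partial dependency, so 2NF is violated.

1NF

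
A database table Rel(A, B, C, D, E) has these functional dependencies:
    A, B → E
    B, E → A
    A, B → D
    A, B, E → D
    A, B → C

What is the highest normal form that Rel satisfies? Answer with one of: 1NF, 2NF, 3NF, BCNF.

BCNF

Candidate keys: {A, B}, {B, E}. Prime attributes: {A, B, E}.
The left-hand side of every FD is a superkey, so BCNF is satisfied.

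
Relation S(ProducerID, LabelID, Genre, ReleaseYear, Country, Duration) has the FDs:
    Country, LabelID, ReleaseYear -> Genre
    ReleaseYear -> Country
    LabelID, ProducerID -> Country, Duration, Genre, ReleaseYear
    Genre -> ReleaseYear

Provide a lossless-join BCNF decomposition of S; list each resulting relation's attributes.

{Country, ReleaseYear}; {Duration, LabelID, ProducerID, ReleaseYear}; {Genre, LabelID}; {Genre, ReleaseYear}

Candidate key of the original relation: {LabelID, ProducerID}.
Within {Country, Duration, Genre, LabelID, ProducerID, ReleaseYear}: {Country, LabelID, ReleaseYear}⁺ ∩ {Country, Duration, Genre, LabelID, ProducerID, ReleaseYear} = {Country, Genre, LabelID, ReleaseYear}, not the whole set, so Country, LabelID, ReleaseYear -> Genre violates BCNF; decompose into {Country, Genre, LabelID, ReleaseYear} and {Country, Duration, LabelID, ProducerID, ReleaseYear}.
Within {Country, Genre, LabelID, ReleaseYear}: {ReleaseYear}⁺ ∩ {Country, Genre, LabelID, ReleaseYear} = {Country, ReleaseYear}, not the whole set, so ReleaseYear -> Country violates BCNF; decompose into {Country, ReleaseYear} and {Genre, LabelID, ReleaseYear}.
{Country, ReleaseYear} is in BCNF.
Within {Genre, LabelID, ReleaseYear}: {Genre}⁺ ∩ {Genre, LabelID, ReleaseYear} = {Genre, ReleaseYear}, not the whole set, so Genre -> ReleaseYear violates BCNF; decompose into {Genre, ReleaseYear} and {Genre, LabelID}.
{Genre, ReleaseYear} is in BCNF.
{Genre, LabelID} is in BCNF.
Within {Country, Duration, LabelID, ProducerID, ReleaseYear}: {ReleaseYear}⁺ ∩ {Country, Duration, LabelID, ProducerID, ReleaseYear} = {Country, ReleaseYear}, not the whole set, so ReleaseYear -> Country violates BCNF; decompose into {Country, ReleaseYear} and {Duration, LabelID, ProducerID, ReleaseYear}.
{Country, ReleaseYear} is in BCNF.
{Duration, LabelID, ProducerID, ReleaseYear} is in BCNF.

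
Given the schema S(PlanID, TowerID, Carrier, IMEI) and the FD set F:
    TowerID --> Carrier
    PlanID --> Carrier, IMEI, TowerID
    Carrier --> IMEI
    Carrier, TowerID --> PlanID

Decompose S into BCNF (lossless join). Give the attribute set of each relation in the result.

{Carrier, IMEI}; {Carrier, PlanID, TowerID}

Candidate keys of the original relation: {PlanID}, {TowerID}.
In {Carrier, IMEI, PlanID, TowerID}, {Carrier} is not a superkey ({Carrier}⁺ restricted to this set is {Carrier, IMEI}), so split on Carrier --> IMEI into {Carrier, IMEI} and {Carrier, PlanID, TowerID}.
{Carrier, IMEI} has no BCNF violation.
{Carrier, PlanID, TowerID} has no BCNF violation.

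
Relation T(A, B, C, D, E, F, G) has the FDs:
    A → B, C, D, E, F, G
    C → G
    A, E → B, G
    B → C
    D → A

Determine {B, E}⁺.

Start with {B, E}.
B → C applies; add {C} → now {B, C, E}.
C → G applies; add {G} → now {B, C, E, G}.
No further FD applies.

{B, C, E, G}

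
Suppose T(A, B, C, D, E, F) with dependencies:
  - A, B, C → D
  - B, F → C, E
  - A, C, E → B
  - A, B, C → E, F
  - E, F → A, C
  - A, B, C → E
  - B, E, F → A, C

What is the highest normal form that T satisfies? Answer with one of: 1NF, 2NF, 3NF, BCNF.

Candidate keys: {A, B, C}, {A, C, E}, {B, F}, {E, F}. Prime attributes: {A, B, C, E, F}.
Each dependency's left side is a superkey — BCNF holds.

BCNF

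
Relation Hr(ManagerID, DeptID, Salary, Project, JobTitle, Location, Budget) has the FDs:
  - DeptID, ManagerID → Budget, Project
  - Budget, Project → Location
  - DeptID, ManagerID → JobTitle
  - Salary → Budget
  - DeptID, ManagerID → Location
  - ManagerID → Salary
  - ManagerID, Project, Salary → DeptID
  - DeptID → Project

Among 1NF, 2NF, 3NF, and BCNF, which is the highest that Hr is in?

Candidate keys: {DeptID, ManagerID}, {ManagerID, Project}. Prime attributes: {DeptID, ManagerID, Project}.
Budget, Project → Location: {Budget, Project}⁺ = {Budget, Location, Project}, which is not all of the attributes, so the left side is not a superkey — BCNF is violated.
Budget, Project → Location has non-prime {Location} on the right and a non-superkey on the left, so 3NF fails.
{ManagerID} is a proper subset of the key {DeptID, ManagerID}, and {ManagerID}⁺ contains the non-prime attributes {Budget, Salary} — a partial dependency, so 2NF is violated.

1NF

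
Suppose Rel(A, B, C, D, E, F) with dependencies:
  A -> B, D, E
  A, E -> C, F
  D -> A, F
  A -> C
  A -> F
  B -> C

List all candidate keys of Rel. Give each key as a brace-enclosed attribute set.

{A}⁺ = {A, B, C, D, E, F} — all of the relation — so {A} is a candidate key.
{D}⁺ = {A, B, C, D, E, F} — all of the relation — so {D} is a candidate key.
These are minimal and exhaustive — every other superkey contains one of them.

{A}, {D}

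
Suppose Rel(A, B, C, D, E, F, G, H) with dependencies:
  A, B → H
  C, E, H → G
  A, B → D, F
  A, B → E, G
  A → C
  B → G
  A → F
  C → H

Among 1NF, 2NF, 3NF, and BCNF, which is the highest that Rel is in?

1NF

Candidate key: {A, B}. Prime attributes: {A, B}.
C, E, H → G breaks BCNF: {C, E, H}⁺ = {C, E, G, H}, so {C, E, H} is not a superkey.
C, E, H → G has non-prime {G} on the right and a non-superkey on the left, so 3NF fails.
Since {A} ⊂ {A, B} and {A}⁺ ⊇ {C, F, H} with {C, F, H} non-prime, there is a partial dependency; 2NF fails.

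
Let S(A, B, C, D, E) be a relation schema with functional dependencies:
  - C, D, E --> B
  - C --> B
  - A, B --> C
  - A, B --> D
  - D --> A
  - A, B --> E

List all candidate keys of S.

{A, B}, {A, C}, {B, D}, {C, D}

{A, B}⁺ = {A, B, C, D, E} — all of the relation — so {A, B} is a candidate key.
{A, C}⁺ = {A, B, C, D, E} — all of the relation — so {A, C} is a candidate key.
{B, D}⁺ = {A, B, C, D, E} — all of the relation — so {B, D} is a candidate key.
{C, D}⁺ = {A, B, C, D, E} — all of the relation — so {C, D} is a candidate key.
Any other superkey properly contains one of these, so there are no further candidate keys.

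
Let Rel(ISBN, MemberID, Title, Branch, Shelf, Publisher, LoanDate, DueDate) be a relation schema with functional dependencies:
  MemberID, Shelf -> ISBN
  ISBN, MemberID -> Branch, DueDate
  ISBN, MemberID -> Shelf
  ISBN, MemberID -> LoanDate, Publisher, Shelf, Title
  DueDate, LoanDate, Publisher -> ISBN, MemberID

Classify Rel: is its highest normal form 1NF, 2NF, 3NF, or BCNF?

Candidate keys: {DueDate, LoanDate, Publisher}, {ISBN, MemberID}, {MemberID, Shelf}. Prime attributes: {DueDate, ISBN, LoanDate, MemberID, Publisher, Shelf}.
Each dependency's left side is a superkey — BCNF holds.

BCNF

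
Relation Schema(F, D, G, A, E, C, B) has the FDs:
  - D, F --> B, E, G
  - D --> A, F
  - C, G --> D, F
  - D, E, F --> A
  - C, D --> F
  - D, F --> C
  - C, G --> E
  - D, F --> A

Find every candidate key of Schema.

{C, G}, {D}

Closure of {D} is {A, B, C, D, E, F, G}, the whole schema; {D} is a candidate key.
Closure of {C, G} is {A, B, C, D, E, F, G}, the whole schema; {C, G} is a candidate key.
No proper subset of any of these is a key, and no other minimal superkey exists.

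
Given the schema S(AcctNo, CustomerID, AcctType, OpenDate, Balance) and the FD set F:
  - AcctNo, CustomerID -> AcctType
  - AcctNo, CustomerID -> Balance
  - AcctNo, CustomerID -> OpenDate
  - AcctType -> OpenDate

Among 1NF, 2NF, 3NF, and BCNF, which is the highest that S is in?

2NF

Candidate key: {AcctNo, CustomerID}. Prime attributes: {AcctNo, CustomerID}.
AcctType -> OpenDate breaks BCNF: {AcctType}⁺ = {AcctType, OpenDate}, so {AcctType} is not a superkey.
AcctType -> OpenDate has non-prime {OpenDate} on the right and a non-superkey on the left, so 3NF fails.
Checking every proper subset of each key, none determines a non-prime attribute — 2NF is satisfied.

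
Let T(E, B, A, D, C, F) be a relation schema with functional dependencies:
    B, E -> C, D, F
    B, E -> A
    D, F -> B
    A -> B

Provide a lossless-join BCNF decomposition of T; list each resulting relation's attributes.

{A, C, D, E, F}; {B, D, F}

Candidate keys of the original relation: {A, E}, {B, E}, {D, E, F}.
{A, B, C, D, E, F}: {D, F} determines {B, D, F} here but is not a superkey — split on D, F -> B, giving {B, D, F} and {A, C, D, E, F}.
{B, D, F} is in BCNF.
{A, C, D, E, F} is in BCNF.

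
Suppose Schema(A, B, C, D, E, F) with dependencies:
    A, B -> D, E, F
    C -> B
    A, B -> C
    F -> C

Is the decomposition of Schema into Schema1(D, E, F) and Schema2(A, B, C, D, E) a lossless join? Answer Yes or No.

The shared attributes are {D, E} and {D, E}⁺ = {D, E}.
Neither Schema1 nor Schema2 is contained in that closure, so the decomposition is lossy.

No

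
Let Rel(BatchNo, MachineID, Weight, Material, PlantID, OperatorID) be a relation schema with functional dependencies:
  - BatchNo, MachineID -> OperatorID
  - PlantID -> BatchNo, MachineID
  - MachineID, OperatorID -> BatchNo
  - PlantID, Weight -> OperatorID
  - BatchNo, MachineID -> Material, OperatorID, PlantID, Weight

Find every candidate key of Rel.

{PlantID}⁺ = {BatchNo, MachineID, Material, OperatorID, PlantID, Weight}, which is every attribute, so {PlantID} is a candidate key.
{BatchNo, MachineID}⁺ = {BatchNo, MachineID, Material, OperatorID, PlantID, Weight}, which is every attribute, so {BatchNo, MachineID} is a candidate key.
{MachineID, OperatorID}⁺ = {BatchNo, MachineID, Material, OperatorID, PlantID, Weight}, which is every attribute, so {MachineID, OperatorID} is a candidate key.
Any other superkey properly contains one of these, so there are no further candidate keys.

{BatchNo, MachineID}, {MachineID, OperatorID}, {PlantID}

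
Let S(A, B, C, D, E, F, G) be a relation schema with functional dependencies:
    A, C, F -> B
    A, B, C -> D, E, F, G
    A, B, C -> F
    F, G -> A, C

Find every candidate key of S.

{A, B, C}, {A, C, F}, {F, G}

{F, G}⁺ = {A, B, C, D, E, F, G} — all of the relation — so {F, G} is a candidate key.
{A, B, C}⁺ = {A, B, C, D, E, F, G} — all of the relation — so {A, B, C} is a candidate key.
{A, C, F}⁺ = {A, B, C, D, E, F, G} — all of the relation — so {A, C, F} is a candidate key.
These are minimal and exhaustive — every other superkey contains one of them.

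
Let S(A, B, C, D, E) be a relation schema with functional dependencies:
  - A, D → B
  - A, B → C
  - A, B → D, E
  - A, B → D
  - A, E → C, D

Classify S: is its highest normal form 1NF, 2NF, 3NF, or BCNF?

Candidate keys: {A, B}, {A, D}, {A, E}. Prime attributes: {A, B, D, E}.
Each dependency's left side is a superkey — BCNF holds.

BCNF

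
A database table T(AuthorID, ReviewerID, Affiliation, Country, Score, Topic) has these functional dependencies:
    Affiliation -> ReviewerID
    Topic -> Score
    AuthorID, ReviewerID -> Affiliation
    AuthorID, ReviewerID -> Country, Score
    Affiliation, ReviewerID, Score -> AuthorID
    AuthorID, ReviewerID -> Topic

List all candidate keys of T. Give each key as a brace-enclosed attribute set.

{Affiliation, AuthorID}, {Affiliation, Score}, {Affiliation, Topic}, {AuthorID, ReviewerID}

{Affiliation, AuthorID}⁺ = {Affiliation, AuthorID, Country, ReviewerID, Score, Topic} — all of the relation — so {Affiliation, AuthorID} is a candidate key.
{Affiliation, Score}⁺ = {Affiliation, AuthorID, Country, ReviewerID, Score, Topic} — all of the relation — so {Affiliation, Score} is a candidate key.
{Affiliation, Topic}⁺ = {Affiliation, AuthorID, Country, ReviewerID, Score, Topic} — all of the relation — so {Affiliation, Topic} is a candidate key.
{AuthorID, ReviewerID}⁺ = {Affiliation, AuthorID, Country, ReviewerID, Score, Topic} — all of the relation — so {AuthorID, ReviewerID} is a candidate key.
These are minimal and exhaustive — every other superkey contains one of them.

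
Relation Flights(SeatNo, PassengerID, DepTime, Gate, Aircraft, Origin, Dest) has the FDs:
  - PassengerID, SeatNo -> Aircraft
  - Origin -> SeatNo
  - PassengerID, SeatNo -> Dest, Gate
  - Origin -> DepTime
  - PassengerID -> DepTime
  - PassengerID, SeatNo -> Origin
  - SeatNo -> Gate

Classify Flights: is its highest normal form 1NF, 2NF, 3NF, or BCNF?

1NF

Candidate keys: {Origin, PassengerID}, {PassengerID, SeatNo}. Prime attributes: {Origin, PassengerID, SeatNo}.
Origin -> SeatNo: {Origin}⁺ = {DepTime, Gate, Origin, SeatNo}, which is not all of the attributes, so the left side is not a superkey — BCNF is violated.
Origin -> DepTime has non-prime {DepTime} on the right and a non-superkey on the left, so 3NF fails.
The proper key subset {Origin} of {Origin, PassengerID} determines non-prime {DepTime, Gate}, so the relation is not even in 2NF.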